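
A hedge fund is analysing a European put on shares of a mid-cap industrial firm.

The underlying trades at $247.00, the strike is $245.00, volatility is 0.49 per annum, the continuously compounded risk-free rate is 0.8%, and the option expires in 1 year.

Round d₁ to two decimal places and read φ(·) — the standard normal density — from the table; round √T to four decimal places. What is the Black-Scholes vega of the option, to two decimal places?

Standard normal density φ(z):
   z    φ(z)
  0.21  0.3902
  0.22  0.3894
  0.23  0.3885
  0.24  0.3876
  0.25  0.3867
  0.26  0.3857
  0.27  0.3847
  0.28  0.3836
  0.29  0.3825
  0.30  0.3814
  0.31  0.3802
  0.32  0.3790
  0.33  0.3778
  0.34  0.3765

T = 1;  σ√T = 0.4900
ln(S/K) + (r + σ²/2)T = ln(247/245) + (0.008 + 0.49²/2)·1 = 0.0081 + 0.1280 = 0.1362
d₁ = 0.1362 / 0.4900 = 0.2779 ≈ 0.28
√T = √1 = 1.0000
φ(d₁) = φ(0.28) = 0.3836
vega = S·φ(d₁)·√T = 247·0.3836·1.0000 = 94.7492

94.75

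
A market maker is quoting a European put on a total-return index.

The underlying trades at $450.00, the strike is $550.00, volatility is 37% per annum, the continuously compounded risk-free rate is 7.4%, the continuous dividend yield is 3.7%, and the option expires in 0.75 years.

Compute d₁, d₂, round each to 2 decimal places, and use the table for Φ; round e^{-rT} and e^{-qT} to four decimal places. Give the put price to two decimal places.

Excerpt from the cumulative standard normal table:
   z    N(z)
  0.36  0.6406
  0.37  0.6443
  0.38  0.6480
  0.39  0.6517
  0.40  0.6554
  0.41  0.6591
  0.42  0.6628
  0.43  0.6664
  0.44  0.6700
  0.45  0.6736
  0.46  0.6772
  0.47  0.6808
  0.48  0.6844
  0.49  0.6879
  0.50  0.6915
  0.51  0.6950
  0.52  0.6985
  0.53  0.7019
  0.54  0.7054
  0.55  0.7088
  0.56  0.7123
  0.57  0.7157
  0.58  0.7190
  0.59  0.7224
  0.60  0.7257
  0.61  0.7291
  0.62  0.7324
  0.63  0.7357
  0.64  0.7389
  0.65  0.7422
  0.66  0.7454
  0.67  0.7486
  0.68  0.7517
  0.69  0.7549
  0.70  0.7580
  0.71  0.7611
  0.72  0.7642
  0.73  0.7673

$110.78

σ√T = 0.37 × 0.8660 = 0.3204
d₁ = [ln(450/550) + (0.074 − 0.037 + 0.37²/2)·0.75] / 0.3204 = [-0.2007 + 0.0791] / 0.3204 = -0.3794 ≈ -0.38
d₂ = d₁ − σ√T = -0.3794 − 0.3204 = -0.6999 ≈ -0.70
exp(−qT) = exp(−0.037·0.75) = 0.9726;  exp(−rT) = exp(−0.074·0.75) = 0.9460
P = 550·0.9460·N(0.70) − 450·0.9726·N(0.38) = 550·0.9460·0.7580 − 450·0.9726·0.6480 = 394.3874 − 283.6102 = 110.7772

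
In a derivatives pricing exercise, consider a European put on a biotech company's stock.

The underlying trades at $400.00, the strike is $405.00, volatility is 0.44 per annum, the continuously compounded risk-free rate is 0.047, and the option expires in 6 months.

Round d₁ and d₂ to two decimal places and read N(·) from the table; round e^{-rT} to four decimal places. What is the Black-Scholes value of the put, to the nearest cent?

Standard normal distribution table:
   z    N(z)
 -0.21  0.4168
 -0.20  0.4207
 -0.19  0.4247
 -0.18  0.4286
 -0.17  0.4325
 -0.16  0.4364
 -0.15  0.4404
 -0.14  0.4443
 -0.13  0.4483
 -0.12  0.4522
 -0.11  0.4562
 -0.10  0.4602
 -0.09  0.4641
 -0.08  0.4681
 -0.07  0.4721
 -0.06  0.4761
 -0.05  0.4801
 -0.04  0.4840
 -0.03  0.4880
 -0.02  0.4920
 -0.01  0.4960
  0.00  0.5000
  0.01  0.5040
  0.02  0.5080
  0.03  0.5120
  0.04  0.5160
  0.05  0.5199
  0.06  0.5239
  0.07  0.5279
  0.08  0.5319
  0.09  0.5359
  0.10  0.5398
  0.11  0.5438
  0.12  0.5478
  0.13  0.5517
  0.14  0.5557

$46.83

σ√T = 0.44·√0.5 = 0.3111
d₁ = [ln(400/405) + (0.047 + 0.44²/2)·0.5] / 0.3111 = [-0.0124 + 0.0719] / 0.3111 = 0.1912 → 0.19
d₂ = d₁ − σ√T = 0.1912 − 0.3111 = -0.1200 → -0.12
e^(−rT) = e^(−0.047·0.5) = 0.9768
P = 405·0.9768·N(0.12) − 400·N(-0.19) = 405·0.9768·0.5478 − 400·0.4247 = 216.7119 − 169.8800 = 46.8319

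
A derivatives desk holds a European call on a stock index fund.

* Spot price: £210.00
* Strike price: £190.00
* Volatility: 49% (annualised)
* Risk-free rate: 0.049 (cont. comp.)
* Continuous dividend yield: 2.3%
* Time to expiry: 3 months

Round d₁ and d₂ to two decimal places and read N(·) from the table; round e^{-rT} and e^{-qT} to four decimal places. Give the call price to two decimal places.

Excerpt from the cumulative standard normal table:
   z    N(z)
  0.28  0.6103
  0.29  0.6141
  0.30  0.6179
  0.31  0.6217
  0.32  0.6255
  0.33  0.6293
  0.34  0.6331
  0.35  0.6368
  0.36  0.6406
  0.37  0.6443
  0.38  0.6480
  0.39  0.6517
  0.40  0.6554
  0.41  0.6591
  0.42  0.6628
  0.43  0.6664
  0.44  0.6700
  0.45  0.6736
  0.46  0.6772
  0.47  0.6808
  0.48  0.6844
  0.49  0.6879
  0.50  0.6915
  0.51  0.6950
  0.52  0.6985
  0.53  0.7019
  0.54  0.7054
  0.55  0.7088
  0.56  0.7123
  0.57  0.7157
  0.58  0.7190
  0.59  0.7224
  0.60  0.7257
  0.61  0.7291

T = 0.25;  σ√T = 0.2450
d₁ = [ln(210/190) + (0.049 − 0.023 + 0.49²/2)·0.25] / 0.2450 = [0.1001 + 0.0365] / 0.2450 = 0.5575 ≈ 0.56
d₂ = d₁ − σ√T = 0.5575 − 0.2450 = 0.3125 ≈ 0.31
e^(−qT) = e^(−0.023·0.25) = 0.9943;  e^(−rT) = e^(−0.049·0.25) = 0.9878
N(d₁) = N(0.56) = 0.7123;  N(d₂) = N(0.31) = 0.6217
C = 210·0.9943·0.7123 − 190·0.9878·0.6217 = 148.7304 − 116.6819 = 32.0485

£32.05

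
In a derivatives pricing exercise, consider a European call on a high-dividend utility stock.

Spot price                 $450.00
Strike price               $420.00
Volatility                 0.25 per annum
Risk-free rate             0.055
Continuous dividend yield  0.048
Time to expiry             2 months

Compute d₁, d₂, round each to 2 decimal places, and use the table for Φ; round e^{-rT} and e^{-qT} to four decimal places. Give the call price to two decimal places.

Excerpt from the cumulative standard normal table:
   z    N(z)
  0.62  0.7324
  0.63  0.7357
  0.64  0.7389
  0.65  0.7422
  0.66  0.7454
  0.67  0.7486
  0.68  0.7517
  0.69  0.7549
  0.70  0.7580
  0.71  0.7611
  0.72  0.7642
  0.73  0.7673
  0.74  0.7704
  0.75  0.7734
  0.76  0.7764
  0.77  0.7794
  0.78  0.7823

T = 0.1667;  σ√T = 0.1021
d₁ = [ln(450/420) + (0.055 − 0.048 + 0.25²/2)·0.1667] / 0.1021 = [0.0690 + 0.0064] / 0.1021 = 0.7385 ≈ 0.74
d₂ = d₁ − σ√T = 0.7385 − 0.1021 = 0.6364 ≈ 0.64
exp(−qT) = exp(−0.048·0.1667) = 0.9920;  exp(−rT) = exp(−0.055·0.1667) = 0.9909
C = 450·0.9920·N(0.74) − 420·0.9909·N(0.64) = 450·0.9920·0.7704 − 420·0.9909·0.7389 = 343.9066 − 307.5139 = 36.3926

$36.39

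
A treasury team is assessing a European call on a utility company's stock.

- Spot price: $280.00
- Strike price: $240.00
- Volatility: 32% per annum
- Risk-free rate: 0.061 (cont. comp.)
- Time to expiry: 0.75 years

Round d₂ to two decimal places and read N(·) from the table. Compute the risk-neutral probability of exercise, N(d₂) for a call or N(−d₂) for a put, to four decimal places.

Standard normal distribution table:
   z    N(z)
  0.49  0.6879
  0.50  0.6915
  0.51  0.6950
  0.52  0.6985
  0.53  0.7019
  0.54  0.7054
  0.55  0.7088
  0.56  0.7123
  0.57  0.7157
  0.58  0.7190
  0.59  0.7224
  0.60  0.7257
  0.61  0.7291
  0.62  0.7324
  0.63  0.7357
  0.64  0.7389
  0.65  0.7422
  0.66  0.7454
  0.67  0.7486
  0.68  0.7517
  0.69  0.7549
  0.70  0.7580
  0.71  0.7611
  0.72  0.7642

0.7190

σ√T = 0.32 × 0.8660 = 0.2771
d₁ = [ln(280/240) + (0.061 + ½·0.32²)·0.75] / (σ√T) = (0.1542 + 0.0842) / 0.2771 = 0.8599 ⇒ 0.86
d₂ = 0.8599 − 0.2771 = 0.5828 ⇒ 0.58
Pr(exercise) under Q = N(d₂) = 0.7190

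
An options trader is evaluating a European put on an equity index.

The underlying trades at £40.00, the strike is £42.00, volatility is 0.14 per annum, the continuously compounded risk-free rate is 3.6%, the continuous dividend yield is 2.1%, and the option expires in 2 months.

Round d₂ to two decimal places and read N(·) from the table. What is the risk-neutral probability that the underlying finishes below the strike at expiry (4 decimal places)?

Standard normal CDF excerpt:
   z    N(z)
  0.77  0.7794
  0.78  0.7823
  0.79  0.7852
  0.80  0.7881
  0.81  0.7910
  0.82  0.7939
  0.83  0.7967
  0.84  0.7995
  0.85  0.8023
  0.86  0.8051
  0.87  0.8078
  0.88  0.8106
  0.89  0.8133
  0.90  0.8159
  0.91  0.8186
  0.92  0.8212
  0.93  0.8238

σ√T = 0.14·√0.1667 = 0.0572
ln(S/K) + (r − q + σ²/2)T = ln(40/42) + (0.036 − 0.021 + 0.14²/2)·0.1667 = -0.0488 + 0.0041 = -0.0447
d₁ = -0.0447 / 0.0572 = -0.7813 ≈ -0.78
d₂ = d₁ − σ√T = -0.7813 − 0.0572 = -0.8385 ≈ -0.84
Risk-neutral Pr[S_T < K] = N(−d₂) = N(0.84) = 0.7995

0.7995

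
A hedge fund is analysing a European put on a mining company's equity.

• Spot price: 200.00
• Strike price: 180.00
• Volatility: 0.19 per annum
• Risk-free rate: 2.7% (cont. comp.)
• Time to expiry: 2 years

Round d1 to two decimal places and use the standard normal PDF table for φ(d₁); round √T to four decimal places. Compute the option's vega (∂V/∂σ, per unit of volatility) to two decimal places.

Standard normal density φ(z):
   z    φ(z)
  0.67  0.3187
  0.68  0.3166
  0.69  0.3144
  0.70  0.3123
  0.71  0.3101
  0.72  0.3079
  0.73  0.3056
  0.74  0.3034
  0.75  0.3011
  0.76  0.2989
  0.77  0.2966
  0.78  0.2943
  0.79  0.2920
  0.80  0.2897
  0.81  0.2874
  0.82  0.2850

86.44

σ√T = 0.19·√2 = 0.2687
d₁ = [ln(200/180) + (0.027 + 0.19²/2)·2] / 0.2687 = [0.1054 + 0.0901] / 0.2687 = 0.7274 → 0.73
√T = √2 = 1.4142
φ(d₁) = φ(0.73) = 0.3056
vega = S·φ(d₁)·√T = 200·0.3056·1.4142 = 86.4359
(Call and put vega coincide under Black-Scholes.)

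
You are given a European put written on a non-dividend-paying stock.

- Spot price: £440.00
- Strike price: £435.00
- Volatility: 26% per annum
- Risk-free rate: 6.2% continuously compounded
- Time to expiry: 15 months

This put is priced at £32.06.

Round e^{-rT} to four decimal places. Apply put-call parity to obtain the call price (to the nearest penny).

e^(−rT) = e^(−0.062·1.25) = 0.9254
Put-call parity: C − P = S − K·e^(−rT) = 440 − 435·0.9254 = 440 − 402.5490 = 37.4510
C = P + (C − P) = 32.06 + (37.4510) = 69.5110

£69.51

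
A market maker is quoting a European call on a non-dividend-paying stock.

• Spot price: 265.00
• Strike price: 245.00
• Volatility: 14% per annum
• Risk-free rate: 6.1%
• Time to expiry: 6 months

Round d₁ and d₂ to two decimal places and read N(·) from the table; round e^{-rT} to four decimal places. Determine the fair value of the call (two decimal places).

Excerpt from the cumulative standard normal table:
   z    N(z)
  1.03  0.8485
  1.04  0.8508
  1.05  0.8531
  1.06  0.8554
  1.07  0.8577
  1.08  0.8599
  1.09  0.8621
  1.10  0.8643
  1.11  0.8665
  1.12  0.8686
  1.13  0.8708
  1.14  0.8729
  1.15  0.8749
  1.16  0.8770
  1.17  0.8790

29.11

σ√T = 0.14·√0.5 = 0.0990
d₁ = [ln(265/245) + (0.061 + 0.14²/2)·0.5] / 0.0990 = [0.0785 + 0.0354] / 0.0990 = 1.1503 ≈ 1.15
d₂ = d₁ − σ√T = 1.1503 − 0.0990 = 1.0513 ≈ 1.05
e^(−rT) = e^(−0.061·0.5) = 0.9700
C = 265·N(1.15) − 245·0.9700·N(1.05) = 265·0.8749 − 245·0.9700·0.8531 = 231.8485 − 202.7392 = 29.1093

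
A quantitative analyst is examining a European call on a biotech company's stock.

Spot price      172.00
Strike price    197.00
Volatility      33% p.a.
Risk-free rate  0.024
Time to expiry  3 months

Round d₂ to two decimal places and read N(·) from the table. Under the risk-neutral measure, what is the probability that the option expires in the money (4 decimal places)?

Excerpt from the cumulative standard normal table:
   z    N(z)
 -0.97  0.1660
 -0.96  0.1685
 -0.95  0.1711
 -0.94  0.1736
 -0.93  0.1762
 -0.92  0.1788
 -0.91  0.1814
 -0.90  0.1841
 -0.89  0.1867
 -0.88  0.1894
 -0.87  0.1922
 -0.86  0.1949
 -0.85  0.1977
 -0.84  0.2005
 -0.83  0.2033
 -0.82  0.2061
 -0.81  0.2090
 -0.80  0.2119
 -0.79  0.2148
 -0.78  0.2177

0.1922

σ√T = 0.33 × 0.5000 = 0.1650
d₁ = [ln(172/197) + (0.024 + 0.33²/2)·0.25] / 0.1650 = [-0.1357 + 0.0196] / 0.1650 = -0.7036 ⇒ -0.70
d₂ = d₁ − σ√T = -0.7036 − 0.1650 = -0.8686 ⇒ -0.87
Pr(exercise) under Q = N(d₂) = 0.1922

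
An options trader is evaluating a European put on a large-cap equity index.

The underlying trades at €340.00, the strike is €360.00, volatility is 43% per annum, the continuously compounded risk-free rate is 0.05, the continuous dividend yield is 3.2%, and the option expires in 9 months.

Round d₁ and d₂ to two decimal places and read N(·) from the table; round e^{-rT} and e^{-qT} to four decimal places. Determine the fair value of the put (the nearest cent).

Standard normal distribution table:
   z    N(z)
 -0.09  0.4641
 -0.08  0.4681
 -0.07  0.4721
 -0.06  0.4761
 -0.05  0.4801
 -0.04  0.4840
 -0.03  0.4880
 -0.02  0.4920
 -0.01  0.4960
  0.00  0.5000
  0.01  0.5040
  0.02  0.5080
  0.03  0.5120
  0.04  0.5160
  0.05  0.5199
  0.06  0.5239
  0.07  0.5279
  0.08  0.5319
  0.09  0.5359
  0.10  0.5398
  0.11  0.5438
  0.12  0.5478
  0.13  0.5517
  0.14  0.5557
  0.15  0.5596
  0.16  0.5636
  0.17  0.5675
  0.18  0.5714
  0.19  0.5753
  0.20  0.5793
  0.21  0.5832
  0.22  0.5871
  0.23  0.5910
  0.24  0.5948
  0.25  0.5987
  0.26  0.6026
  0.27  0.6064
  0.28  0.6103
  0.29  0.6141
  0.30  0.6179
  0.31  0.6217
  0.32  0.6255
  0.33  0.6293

T = 0.75;  σ√T = 0.3724
d₁ = [ln(340/360) + (0.05 − 0.032 + ½·0.43²)·0.75] / (σ√T) = (-0.0572 + 0.0828) / 0.3724 = 0.0690 → 0.07
d₂ = 0.0690 − 0.3724 = -0.3034 → -0.30
exp(−qT) = exp(−0.032·0.75) = 0.9763;  exp(−rT) = exp(−0.05·0.75) = 0.9632
P = 360·0.9632·N(0.30) − 340·0.9763·N(-0.07) = 360·0.9632·0.6179 − 340·0.9763·0.4721 = 214.2581 − 156.7098 = 57.5482

€57.55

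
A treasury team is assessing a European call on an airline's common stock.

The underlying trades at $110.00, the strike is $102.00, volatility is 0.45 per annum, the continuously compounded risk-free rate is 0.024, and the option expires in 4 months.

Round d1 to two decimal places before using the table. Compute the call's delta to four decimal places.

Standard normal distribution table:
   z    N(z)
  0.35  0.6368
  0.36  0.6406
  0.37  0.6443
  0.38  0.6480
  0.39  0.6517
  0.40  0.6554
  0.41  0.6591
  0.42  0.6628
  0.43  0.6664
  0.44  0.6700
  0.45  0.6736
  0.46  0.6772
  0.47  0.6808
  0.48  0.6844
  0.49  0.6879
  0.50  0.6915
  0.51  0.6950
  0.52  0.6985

σ√T = 0.45·√0.3333 = 0.2598
d₁ = [ln(110/102) + (0.024 + 0.45²/2)·0.3333] / 0.2598 = [0.0755 + 0.0417] / 0.2598 = 0.4513 which rounds to 0.45
N(d₁) = N(0.45) = 0.6736
Δ_call = N(d₁) = 0.6736

0.6736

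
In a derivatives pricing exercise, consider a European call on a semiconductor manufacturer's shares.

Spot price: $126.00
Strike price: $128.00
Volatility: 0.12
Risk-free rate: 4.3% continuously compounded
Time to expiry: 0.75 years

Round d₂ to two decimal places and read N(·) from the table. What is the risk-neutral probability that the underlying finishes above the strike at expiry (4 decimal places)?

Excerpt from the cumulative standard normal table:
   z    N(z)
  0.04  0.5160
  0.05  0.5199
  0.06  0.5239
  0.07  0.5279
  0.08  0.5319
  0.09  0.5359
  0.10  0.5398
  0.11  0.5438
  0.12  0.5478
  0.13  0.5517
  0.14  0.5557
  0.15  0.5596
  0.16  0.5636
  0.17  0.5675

0.5438

σ√T = 0.12 × 0.8660 = 0.1039
d₁ = [ln(126/128) + (0.043 + 0.12²/2)·0.75] / 0.1039 = [-0.0157 + 0.0376] / 0.1039 = 0.2107 ⇒ 0.21
d₂ = d₁ − σ√T = 0.2107 − 0.1039 = 0.1068 ⇒ 0.11
Pr(exercise) under Q = N(d₂) = 0.5438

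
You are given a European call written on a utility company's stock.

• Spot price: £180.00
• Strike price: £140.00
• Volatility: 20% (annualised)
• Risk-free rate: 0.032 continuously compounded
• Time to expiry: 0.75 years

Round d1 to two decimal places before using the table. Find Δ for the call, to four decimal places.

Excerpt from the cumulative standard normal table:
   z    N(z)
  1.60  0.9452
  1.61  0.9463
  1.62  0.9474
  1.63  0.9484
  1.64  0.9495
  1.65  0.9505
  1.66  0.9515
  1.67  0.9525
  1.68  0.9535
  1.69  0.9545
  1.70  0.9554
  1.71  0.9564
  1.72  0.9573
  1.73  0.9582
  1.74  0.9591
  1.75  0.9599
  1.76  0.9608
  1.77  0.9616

σ√T = 0.2 × 0.8660 = 0.1732
ln(S/K) + (r + σ²/2)T = ln(180/140) + (0.032 + 0.2²/2)·0.75 = 0.2513 + 0.0390 = 0.2903
d₁ = 0.2903 / 0.1732 = 1.6761 ≈ 1.68
N(d₁) = N(1.68) = 0.9535
Δ_call = N(d₁) = 0.9535

0.9535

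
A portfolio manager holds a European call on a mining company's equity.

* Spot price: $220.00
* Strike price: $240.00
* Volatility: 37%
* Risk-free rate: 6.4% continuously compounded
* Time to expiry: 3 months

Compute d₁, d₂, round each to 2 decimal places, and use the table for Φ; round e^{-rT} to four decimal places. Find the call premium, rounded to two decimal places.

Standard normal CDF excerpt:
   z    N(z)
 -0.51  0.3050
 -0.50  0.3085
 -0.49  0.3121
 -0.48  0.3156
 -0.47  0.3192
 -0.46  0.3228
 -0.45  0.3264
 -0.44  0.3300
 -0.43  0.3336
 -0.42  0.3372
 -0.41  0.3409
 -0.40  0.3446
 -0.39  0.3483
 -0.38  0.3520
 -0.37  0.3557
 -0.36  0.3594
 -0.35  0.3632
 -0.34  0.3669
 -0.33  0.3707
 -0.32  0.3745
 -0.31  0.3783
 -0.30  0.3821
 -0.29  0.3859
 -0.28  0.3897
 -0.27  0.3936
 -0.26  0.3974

T = 0.25;  σ√T = 0.1850
d₁ = [ln(220/240) + (0.064 + 0.37²/2)·0.25] / 0.1850 = [-0.0870 + 0.0331] / 0.1850 = -0.2913 ≈ -0.29
d₂ = d₁ − σ√T = -0.2913 − 0.1850 = -0.4763 ≈ -0.48
exp(−rT) = exp(−0.064·0.25) = 0.9841
N(d₁) = N(-0.29) = 0.3859;  N(d₂) = N(-0.48) = 0.3156
C = 220·0.3859 − 240·0.9841·0.3156 = 84.8980 − 74.5397 = 10.3583

$10.36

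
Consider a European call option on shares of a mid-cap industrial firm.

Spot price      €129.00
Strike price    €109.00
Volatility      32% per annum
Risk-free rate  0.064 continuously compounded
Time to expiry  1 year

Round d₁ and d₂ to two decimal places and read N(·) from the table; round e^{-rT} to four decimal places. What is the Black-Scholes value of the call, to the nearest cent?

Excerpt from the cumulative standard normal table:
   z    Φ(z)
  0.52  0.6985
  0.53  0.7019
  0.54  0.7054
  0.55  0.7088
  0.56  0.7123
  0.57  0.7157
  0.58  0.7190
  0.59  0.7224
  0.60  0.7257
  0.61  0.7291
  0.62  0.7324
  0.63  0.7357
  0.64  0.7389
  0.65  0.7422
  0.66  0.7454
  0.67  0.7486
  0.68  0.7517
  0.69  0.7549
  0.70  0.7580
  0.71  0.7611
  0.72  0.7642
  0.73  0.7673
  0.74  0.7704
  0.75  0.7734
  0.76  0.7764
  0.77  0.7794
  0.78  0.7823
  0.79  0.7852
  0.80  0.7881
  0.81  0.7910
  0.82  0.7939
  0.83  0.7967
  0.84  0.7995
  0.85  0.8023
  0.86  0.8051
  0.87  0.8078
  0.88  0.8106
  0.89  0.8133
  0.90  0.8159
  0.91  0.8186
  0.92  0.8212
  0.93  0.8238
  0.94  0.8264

T = 1;  σ√T = 0.3200
d₁ = [ln(129/109) + (0.064 + ½·0.32²)·1] / (σ√T) = (0.1685 + 0.1152) / 0.3200 = 0.8865 ⇒ 0.89
d₂ = 0.8865 − 0.3200 = 0.5665 ⇒ 0.57
e^(−rT) = e^(−0.064·1) = 0.9380
C = 129·N(0.89) − 109·0.9380·N(0.57) = 129·0.8133 − 109·0.9380·0.7157 = 104.9157 − 73.1746 = 31.7411

€31.74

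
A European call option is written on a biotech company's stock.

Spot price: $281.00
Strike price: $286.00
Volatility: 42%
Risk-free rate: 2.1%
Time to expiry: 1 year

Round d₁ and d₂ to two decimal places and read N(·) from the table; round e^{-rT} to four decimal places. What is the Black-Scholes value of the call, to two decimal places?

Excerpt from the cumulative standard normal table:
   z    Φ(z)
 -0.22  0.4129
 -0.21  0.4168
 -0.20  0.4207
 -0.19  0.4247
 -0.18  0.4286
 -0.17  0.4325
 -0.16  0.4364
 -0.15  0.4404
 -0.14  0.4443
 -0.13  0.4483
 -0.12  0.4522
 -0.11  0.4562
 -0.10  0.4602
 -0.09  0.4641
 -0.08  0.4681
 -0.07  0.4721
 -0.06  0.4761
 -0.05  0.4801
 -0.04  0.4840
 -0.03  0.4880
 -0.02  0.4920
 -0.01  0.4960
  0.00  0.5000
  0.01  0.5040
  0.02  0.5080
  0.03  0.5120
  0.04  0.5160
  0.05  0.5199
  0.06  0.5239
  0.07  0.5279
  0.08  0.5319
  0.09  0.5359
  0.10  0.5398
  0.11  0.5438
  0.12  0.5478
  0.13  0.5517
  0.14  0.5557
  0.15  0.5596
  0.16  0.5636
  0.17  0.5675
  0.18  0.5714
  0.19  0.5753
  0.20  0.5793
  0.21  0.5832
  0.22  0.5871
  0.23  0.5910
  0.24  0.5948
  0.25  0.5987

T = 1;  σ√T = 0.4200
d₁ = [ln(281/286) + (0.021 + ½·0.42²)·1] / (σ√T) = (-0.0176 + 0.1092) / 0.4200 = 0.2180 which rounds to 0.22
d₂ = 0.2180 − 0.4200 = -0.2020 which rounds to -0.20
exp(−rT) = exp(−0.021·1) = 0.9792
C = 281·N(0.22) − 286·0.9792·N(-0.20) = 281·0.5871 − 286·0.9792·0.4207 = 164.9751 − 117.8175 = 47.1576

$47.16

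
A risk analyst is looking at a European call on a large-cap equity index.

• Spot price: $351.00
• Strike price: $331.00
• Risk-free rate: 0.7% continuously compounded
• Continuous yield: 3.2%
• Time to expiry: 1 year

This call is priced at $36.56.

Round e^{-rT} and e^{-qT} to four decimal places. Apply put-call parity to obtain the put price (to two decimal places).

e^(−qT) = e^(−0.032·1) = 0.9685;  e^(−rT) = e^(−0.007·1) = 0.9930
Put-call parity: C − P = S·e^(−qT) − K·e^(−rT) = 351·0.9685 − 331·0.9930 = 339.9435 − 328.6830 = 11.2605
P = C − (C − P) = 36.56 − (11.2605) = 25.2995

$25.30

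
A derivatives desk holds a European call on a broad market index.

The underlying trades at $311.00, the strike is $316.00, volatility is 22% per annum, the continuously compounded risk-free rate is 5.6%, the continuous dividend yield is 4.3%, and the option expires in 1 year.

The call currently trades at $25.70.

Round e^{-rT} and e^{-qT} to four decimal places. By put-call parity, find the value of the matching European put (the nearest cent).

exp(−qT) = exp(−0.043·1) = 0.9579;  exp(−rT) = exp(−0.056·1) = 0.9455
Put-call parity: C − P = S·e^(−qT) − K·e^(−rT) = 311·0.9579 − 316·0.9455 = 297.9069 − 298.7780 = -0.8711
P = C − (C − P) = 25.70 − (-0.8711) = 26.5711

$26.57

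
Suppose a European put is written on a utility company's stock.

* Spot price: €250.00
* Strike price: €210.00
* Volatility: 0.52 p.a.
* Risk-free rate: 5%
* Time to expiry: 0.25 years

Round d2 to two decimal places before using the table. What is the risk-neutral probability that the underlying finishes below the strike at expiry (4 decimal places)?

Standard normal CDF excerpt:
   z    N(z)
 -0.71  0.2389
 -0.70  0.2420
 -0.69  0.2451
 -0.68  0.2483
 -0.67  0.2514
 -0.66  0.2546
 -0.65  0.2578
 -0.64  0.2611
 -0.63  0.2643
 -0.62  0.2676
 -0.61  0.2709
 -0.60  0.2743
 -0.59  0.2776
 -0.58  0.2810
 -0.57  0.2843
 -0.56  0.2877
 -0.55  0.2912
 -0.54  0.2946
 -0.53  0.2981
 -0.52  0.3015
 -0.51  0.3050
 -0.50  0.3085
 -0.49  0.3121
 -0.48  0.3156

σ√T = 0.52·√0.25 = 0.2600
d₁ = [ln(250/210) + (0.05 + ½·0.52²)·0.25] / (σ√T) = (0.1744 + 0.0463) / 0.2600 = 0.8487 ≈ 0.85
d₂ = 0.8487 − 0.2600 = 0.5887 ≈ 0.59
Risk-neutral Pr[S_T < K] = N(−d₂) = N(-0.59) = 0.2776

0.2776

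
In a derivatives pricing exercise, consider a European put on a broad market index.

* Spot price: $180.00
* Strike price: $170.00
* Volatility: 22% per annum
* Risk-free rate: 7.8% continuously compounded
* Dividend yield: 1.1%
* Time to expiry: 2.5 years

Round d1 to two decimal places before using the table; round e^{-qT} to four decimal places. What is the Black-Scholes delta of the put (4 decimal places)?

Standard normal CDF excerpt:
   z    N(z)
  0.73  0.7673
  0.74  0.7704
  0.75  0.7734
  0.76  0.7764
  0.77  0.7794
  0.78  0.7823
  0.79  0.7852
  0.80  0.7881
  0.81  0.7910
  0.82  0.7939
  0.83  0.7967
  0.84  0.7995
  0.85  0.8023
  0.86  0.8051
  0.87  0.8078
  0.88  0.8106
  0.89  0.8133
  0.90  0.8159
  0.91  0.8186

σ√T = 0.22 × 1.5811 = 0.3479
ln(S/K) + (r − q + σ²/2)T = ln(180/170) + (0.078 − 0.011 + 0.22²/2)·2.5 = 0.0572 + 0.2280 = 0.2852
d₁ = 0.2852 / 0.3479 = 0.8198 → 0.82
N(d₁) = N(0.82) = 0.7939
Δ_put = exp(−qT)·(N(d₁) − 1) = 0.9729·(0.7939 − 1) = -0.2005

-0.2005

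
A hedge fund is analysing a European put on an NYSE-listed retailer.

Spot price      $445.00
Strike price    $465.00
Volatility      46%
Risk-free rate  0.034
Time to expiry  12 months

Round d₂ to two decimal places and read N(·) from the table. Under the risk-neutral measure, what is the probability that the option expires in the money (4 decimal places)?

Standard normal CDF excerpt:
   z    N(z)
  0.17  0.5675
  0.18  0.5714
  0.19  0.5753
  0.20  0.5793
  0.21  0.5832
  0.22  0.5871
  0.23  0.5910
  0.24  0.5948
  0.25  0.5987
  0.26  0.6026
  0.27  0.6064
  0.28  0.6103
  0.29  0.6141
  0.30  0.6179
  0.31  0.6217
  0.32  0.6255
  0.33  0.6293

σ√T = 0.46·√1 = 0.4600
d₁ = [ln(445/465) + (0.034 + ½·0.46²)·1] / (σ√T) = (-0.0440 + 0.1398) / 0.4600 = 0.2083 ≈ 0.21
d₂ = 0.2083 − 0.4600 = -0.2517 ≈ -0.25
Pr(exercise) under Q = N(−d₂) = N(0.25) = 0.5987

0.5987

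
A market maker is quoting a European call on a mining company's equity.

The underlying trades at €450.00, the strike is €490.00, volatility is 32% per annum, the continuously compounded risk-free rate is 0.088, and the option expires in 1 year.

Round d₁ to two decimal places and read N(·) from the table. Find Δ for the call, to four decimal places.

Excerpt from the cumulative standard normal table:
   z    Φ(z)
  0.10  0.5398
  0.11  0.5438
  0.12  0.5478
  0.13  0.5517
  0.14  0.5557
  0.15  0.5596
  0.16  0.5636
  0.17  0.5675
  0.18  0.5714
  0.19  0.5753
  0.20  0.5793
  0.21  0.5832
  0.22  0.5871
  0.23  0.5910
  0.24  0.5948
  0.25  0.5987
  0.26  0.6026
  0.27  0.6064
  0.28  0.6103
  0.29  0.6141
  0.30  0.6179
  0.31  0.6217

σ√T = 0.32 × 1.0000 = 0.3200
d₁ = [ln(450/490) + (0.088 + 0.32²/2)·1] / 0.3200 = [-0.0852 + 0.1392] / 0.3200 = 0.1689 ⇒ 0.17
N(d₁) = N(0.17) = 0.5675
Δ_call = N(d₁) = 0.5675

0.5675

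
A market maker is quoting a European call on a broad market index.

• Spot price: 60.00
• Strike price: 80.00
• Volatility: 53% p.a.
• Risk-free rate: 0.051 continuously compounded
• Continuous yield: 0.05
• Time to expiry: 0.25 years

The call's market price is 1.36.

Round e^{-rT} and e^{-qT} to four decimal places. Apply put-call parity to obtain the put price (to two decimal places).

21.09

exp(−qT) = exp(−0.05·0.25) = 0.9876;  exp(−rT) = exp(−0.051·0.25) = 0.9873
Put-call parity: C − P = S·e^(−qT) − K·e^(−rT) = 60·0.9876 − 80·0.9873 = 59.2560 − 78.9840 = -19.7280
P = C − (C − P) = 1.36 − (-19.7280) = 21.0880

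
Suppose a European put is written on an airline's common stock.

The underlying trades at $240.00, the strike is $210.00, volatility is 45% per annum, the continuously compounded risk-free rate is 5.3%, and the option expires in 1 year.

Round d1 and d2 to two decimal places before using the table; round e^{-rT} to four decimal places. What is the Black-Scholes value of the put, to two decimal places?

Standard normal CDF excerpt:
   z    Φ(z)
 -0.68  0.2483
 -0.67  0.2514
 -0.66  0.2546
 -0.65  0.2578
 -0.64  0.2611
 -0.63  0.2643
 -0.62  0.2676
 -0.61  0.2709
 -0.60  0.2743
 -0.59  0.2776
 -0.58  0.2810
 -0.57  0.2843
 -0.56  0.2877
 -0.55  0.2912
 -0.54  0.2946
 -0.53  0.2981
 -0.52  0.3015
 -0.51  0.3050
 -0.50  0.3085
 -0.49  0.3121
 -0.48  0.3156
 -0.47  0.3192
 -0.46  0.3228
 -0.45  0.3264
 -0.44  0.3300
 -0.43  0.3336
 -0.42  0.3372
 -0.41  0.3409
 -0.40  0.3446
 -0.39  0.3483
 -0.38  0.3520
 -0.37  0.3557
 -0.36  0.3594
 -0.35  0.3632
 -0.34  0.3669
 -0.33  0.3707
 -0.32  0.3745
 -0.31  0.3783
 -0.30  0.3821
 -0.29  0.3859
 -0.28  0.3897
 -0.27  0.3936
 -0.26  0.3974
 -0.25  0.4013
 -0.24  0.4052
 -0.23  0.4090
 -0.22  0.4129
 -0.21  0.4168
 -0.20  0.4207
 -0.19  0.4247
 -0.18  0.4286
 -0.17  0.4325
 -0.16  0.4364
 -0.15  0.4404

σ√T = 0.45 × 1.0000 = 0.4500
d₁ = [ln(240/210) + (0.053 + 0.45²/2)·1] / 0.4500 = [0.1335 + 0.1542] / 0.4500 = 0.6395 which rounds to 0.64
d₂ = d₁ − σ√T = 0.6395 − 0.4500 = 0.1895 which rounds to 0.19
e^(−rT) = e^(−0.053·1) = 0.9484
N(−d₂) = N(-0.19) = 0.4247;  N(−d₁) = N(-0.64) = 0.2611
P = 210·0.9484·0.4247 − 240·0.2611 = 84.5850 − 62.6640 = 21.9210

$21.92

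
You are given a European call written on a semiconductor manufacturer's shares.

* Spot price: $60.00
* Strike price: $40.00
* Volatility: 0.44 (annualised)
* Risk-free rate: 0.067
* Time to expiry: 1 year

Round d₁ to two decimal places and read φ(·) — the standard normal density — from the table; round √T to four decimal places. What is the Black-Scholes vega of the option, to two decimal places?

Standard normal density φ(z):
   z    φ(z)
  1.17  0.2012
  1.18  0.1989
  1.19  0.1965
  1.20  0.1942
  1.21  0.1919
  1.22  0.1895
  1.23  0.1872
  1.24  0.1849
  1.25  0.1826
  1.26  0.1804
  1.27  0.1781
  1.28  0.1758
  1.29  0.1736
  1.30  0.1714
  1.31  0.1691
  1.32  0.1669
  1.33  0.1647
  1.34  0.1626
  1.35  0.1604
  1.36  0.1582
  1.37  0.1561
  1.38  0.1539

10.42

σ√T = 0.44 × 1.0000 = 0.4400
d₁ = [ln(60/40) + (0.067 + 0.44²/2)·1] / 0.4400 = [0.4055 + 0.1638] / 0.4400 = 1.2938 ⇒ 1.29
√T = √1 = 1.0000
φ(d₁) = φ(1.29) = 0.1736
vega = S·φ(d₁)·√T = 60·0.1736·1.0000 = 10.4160
(Vega is the same for a European call and put with the same parameters.)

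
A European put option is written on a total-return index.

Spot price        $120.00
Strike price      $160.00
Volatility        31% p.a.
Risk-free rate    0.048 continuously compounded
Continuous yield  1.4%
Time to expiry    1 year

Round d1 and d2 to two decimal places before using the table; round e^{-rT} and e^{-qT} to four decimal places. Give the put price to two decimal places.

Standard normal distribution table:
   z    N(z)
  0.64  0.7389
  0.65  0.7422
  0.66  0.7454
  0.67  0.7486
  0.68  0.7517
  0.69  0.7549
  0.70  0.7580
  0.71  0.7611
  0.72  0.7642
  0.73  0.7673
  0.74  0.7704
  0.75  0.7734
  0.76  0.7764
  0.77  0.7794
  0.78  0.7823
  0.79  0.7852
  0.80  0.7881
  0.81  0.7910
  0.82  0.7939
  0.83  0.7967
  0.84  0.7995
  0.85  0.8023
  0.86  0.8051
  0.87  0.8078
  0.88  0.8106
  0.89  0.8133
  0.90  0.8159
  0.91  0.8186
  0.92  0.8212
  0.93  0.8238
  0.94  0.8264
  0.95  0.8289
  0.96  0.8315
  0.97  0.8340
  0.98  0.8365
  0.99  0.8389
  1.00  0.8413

$38.98

σ√T = 0.31 × 1.0000 = 0.3100
d₁ = [ln(120/160) + (0.048 − 0.014 + 0.31²/2)·1] / 0.3100 = [-0.2877 + 0.0821] / 0.3100 = -0.6633 which rounds to -0.66
d₂ = d₁ − σ√T = -0.6633 − 0.3100 = -0.9733 which rounds to -0.97
exp(−qT) = exp(−0.014·1) = 0.9861;  exp(−rT) = exp(−0.048·1) = 0.9531
N(−d₂) = N(0.97) = 0.8340;  N(−d₁) = N(0.66) = 0.7454
P = 160·0.9531·0.8340 − 120·0.9861·0.7454 = 127.1817 − 88.2047 = 38.9770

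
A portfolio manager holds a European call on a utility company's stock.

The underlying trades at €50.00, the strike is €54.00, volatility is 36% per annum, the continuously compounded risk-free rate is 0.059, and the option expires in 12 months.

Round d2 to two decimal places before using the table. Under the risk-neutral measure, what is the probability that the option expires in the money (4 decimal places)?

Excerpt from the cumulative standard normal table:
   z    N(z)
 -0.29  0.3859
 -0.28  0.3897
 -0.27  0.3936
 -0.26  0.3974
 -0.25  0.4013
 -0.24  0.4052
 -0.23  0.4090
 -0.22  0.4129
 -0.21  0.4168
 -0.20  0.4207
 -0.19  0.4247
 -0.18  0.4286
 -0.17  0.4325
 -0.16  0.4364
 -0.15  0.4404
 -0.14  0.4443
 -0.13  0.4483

0.4090

σ√T = 0.36 × 1.0000 = 0.3600
d₁ = [ln(50/54) + (0.059 + ½·0.36²)·1] / (σ√T) = (-0.0770 + 0.1238) / 0.3600 = 0.1301 which rounds to 0.13
d₂ = 0.1301 − 0.3600 = -0.2299 which rounds to -0.23
Pr(exercise) under Q = N(d₂) = 0.4090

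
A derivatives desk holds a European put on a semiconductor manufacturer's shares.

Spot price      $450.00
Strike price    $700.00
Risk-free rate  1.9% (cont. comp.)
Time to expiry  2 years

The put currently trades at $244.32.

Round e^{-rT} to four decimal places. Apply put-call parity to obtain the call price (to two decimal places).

$20.43

e^(−rT) = e^(−0.019·2) = 0.9627
Put-call parity: C − P = S − K·e^(−rT) = 450 − 700·0.9627 = 450 − 673.8900 = -223.8900
C = P + (C − P) = 244.32 + (-223.8900) = 20.4300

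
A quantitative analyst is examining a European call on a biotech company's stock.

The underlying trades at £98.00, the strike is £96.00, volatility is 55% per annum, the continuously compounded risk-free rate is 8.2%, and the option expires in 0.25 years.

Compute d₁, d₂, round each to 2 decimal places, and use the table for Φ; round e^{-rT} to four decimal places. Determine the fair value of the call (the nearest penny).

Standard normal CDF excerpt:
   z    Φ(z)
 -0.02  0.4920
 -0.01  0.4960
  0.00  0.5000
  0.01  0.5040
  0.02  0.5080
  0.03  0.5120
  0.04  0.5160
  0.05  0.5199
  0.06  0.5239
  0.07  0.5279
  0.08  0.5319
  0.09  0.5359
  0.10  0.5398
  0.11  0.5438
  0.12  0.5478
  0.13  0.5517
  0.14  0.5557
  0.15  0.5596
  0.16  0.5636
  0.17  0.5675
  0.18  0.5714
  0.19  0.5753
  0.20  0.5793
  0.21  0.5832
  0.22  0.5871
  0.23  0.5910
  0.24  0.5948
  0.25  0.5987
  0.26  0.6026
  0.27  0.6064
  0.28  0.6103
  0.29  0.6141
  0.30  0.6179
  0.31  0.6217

σ√T = 0.55·√0.25 = 0.2750
d₁ = [ln(98/96) + (0.082 + ½·0.55²)·0.25] / (σ√T) = (0.0206 + 0.0583) / 0.2750 = 0.2870 ≈ 0.29
d₂ = 0.2870 − 0.2750 = 0.0120 ≈ 0.01
e^(−rT) = e^(−0.082·0.25) = 0.9797
N(d₁) = N(0.29) = 0.6141;  N(d₂) = N(0.01) = 0.5040
C = 98·0.6141 − 96·0.9797·0.5040 = 60.1818 − 47.4018 = 12.7800

£12.78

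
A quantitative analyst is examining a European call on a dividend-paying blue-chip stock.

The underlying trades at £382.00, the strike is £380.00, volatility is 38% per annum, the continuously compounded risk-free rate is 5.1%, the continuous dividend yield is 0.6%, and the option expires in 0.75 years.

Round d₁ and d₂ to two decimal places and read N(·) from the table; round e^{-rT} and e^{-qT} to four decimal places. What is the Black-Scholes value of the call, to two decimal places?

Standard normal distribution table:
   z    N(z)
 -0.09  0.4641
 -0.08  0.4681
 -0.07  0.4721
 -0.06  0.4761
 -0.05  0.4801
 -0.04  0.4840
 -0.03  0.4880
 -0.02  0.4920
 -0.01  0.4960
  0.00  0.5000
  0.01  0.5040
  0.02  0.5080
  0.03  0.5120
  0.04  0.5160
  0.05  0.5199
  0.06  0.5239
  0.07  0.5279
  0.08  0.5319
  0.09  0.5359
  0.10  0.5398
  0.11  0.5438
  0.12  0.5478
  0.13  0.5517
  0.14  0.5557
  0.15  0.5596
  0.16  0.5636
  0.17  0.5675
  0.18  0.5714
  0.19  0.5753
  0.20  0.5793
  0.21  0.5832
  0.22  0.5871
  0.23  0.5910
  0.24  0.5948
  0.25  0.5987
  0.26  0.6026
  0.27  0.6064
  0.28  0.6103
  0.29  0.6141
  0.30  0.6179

£56.49

σ√T = 0.38 × 0.8660 = 0.3291
d₁ = [ln(382/380) + (0.051 − 0.006 + 0.38²/2)·0.75] / 0.3291 = [0.0052 + 0.0879] / 0.3291 = 0.2831 ≈ 0.28
d₂ = d₁ − σ√T = 0.2831 − 0.3291 = -0.0460 ≈ -0.05
exp(−qT) = exp(−0.006·0.75) = 0.9955;  exp(−rT) = exp(−0.051·0.75) = 0.9625
C = 382·0.9955·N(0.28) − 380·0.9625·N(-0.05) = 382·0.9955·0.6103 − 380·0.9625·0.4801 = 232.0855 − 175.5966 = 56.4889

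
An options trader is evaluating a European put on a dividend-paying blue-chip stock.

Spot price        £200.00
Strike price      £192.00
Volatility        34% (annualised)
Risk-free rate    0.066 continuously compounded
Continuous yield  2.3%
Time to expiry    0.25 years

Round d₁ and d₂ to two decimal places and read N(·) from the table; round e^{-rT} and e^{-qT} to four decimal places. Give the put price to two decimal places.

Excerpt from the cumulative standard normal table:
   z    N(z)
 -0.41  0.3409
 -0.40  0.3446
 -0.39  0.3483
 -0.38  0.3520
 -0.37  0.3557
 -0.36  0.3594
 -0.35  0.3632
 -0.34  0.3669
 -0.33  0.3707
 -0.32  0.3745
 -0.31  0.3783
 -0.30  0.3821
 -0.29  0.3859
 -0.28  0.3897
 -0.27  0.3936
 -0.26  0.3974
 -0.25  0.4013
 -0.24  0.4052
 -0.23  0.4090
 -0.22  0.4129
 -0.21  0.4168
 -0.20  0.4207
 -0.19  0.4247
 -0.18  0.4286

T = 0.25;  σ√T = 0.1700
d₁ = [ln(200/192) + (0.066 − 0.023 + ½·0.34²)·0.25] / (σ√T) = (0.0408 + 0.0252) / 0.1700 = 0.3884 ⇒ 0.39
d₂ = 0.3884 − 0.1700 = 0.2184 ⇒ 0.22
e^(−qT) = e^(−0.023·0.25) = 0.9943;  e^(−rT) = e^(−0.066·0.25) = 0.9836
N(−d₂) = N(-0.22) = 0.4129;  N(−d₁) = N(-0.39) = 0.3483
P = 192·0.9836·0.4129 − 200·0.9943·0.3483 = 77.9767 − 69.2629 = 8.7137

£8.71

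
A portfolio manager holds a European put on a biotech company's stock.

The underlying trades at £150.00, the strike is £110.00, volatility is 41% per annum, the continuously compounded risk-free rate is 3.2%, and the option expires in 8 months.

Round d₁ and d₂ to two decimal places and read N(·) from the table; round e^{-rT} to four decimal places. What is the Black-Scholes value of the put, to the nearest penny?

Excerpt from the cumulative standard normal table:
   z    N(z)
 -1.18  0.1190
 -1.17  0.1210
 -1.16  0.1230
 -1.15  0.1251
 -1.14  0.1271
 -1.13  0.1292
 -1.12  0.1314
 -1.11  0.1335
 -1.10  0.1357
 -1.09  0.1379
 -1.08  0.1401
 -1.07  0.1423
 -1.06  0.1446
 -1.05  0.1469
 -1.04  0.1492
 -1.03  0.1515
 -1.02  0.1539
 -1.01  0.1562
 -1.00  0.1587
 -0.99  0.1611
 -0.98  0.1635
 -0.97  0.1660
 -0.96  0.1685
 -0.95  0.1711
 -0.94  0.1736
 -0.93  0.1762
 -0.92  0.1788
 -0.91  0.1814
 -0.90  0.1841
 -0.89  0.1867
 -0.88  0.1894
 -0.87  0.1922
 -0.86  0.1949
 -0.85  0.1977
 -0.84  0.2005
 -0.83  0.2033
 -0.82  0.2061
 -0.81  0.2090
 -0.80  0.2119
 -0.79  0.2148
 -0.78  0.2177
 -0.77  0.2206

£3.74

σ√T = 0.41·√0.6667 = 0.3348
d₁ = [ln(150/110) + (0.032 + ½·0.41²)·0.6667] / (σ√T) = (0.3102 + 0.0774) / 0.3348 = 1.1576 which rounds to 1.16
d₂ = 1.1576 − 0.3348 = 0.8228 which rounds to 0.82
exp(−rT) = exp(−0.032·0.6667) = 0.9789
P = 110·0.9789·N(-0.82) − 150·N(-1.16) = 110·0.9789·0.2061 − 150·0.1230 = 22.1926 − 18.4500 = 3.7426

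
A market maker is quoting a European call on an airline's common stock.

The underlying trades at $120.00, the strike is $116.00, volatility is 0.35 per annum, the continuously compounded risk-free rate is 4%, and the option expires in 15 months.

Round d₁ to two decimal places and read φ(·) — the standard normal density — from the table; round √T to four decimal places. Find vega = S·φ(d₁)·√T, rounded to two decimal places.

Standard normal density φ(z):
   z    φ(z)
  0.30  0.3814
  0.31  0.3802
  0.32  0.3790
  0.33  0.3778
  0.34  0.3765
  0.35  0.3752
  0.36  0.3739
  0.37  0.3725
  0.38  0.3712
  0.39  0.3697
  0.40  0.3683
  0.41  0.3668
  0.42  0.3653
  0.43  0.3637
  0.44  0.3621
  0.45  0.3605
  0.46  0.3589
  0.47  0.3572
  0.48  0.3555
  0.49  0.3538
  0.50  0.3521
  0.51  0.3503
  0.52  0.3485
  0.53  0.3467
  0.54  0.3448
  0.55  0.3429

σ√T = 0.35 × 1.1180 = 0.3913
d₁ = [ln(120/116) + (0.04 + ½·0.35²)·1.25] / (σ√T) = (0.0339 + 0.1266) / 0.3913 = 0.4101 → 0.41
√T = √1.25 = 1.1180
φ(d₁) = φ(0.41) = 0.3668
vega = S·φ(d₁)·√T = 120·0.3668·1.1180 = 49.2099

49.21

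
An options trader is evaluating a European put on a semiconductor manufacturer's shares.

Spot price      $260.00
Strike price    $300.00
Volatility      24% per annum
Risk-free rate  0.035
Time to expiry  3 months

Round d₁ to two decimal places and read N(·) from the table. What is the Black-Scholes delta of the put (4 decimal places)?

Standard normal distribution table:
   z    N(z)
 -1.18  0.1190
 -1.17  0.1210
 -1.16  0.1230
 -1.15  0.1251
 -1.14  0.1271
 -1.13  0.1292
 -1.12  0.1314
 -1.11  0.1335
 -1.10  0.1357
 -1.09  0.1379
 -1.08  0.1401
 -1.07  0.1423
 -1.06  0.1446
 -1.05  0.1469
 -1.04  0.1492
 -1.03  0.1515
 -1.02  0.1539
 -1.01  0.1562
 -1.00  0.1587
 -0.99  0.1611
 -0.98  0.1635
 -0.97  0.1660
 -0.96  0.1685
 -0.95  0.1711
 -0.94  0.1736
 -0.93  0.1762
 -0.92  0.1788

-0.8554

σ√T = 0.24·√0.25 = 0.1200
d₁ = [ln(260/300) + (0.035 + ½·0.24²)·0.25] / (σ√T) = (-0.1431 + 0.0159) / 0.1200 = -1.0596 ⇒ -1.06
N(d₁) = N(-1.06) = 0.1446
Δ_put = N(d₁) − 1 = 0.1446 − 1 = -0.8554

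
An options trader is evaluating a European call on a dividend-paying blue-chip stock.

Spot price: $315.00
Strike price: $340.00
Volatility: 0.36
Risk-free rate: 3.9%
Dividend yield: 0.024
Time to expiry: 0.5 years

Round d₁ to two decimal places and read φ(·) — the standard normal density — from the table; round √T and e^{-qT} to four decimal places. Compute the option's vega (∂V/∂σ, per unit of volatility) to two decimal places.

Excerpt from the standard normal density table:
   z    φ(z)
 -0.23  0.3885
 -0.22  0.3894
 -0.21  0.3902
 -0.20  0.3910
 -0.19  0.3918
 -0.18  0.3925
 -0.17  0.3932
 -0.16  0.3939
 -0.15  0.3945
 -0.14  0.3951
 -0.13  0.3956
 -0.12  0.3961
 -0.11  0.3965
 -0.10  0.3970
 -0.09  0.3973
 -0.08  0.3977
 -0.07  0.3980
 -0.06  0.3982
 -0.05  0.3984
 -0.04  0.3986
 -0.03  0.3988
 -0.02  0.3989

86.96

σ√T = 0.36 × 0.7071 = 0.2546
d₁ = [ln(315/340) + (0.039 − 0.024 + 0.36²/2)·0.5] / 0.2546 = [-0.0764 + 0.0399] / 0.2546 = -0.1433 ≈ -0.14
√T = √0.5 = 0.7071
φ(d₁) = φ(-0.14) = 0.3951
e^(−qT) = e^(−0.024·0.5) = 0.9881
vega = S·e^(−qT)·φ(d₁)·√T = 315·0.9881·0.3951·0.7071 = 86.9560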